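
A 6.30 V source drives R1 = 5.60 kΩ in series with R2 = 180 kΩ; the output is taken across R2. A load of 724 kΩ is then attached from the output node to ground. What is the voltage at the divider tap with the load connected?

V_out ≈ 6.06 V

The load sits in parallel with R2: R2‖R_L = (180 × 724) / (180 + 724) = 144.2 kΩ.
V_out = 6.30 × 144.2 / (5.60 + 144.2) = 6.30 × 144.2/149.8 = 6.06 V.
(Unloaded it would have been 6.11 V.)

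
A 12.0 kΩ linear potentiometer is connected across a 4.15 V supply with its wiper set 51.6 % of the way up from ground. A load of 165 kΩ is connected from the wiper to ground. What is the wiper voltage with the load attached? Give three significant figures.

The wiper splits the pot into (1−α)R = 5.808 kΩ above and αR = 6.192 kΩ below.
Lower section ‖ load = 5.968 kΩ.
V_wiper = 4.15 × 5.968/(5.808 + 5.968) = 2.10 V.

V ≈ 2.10 V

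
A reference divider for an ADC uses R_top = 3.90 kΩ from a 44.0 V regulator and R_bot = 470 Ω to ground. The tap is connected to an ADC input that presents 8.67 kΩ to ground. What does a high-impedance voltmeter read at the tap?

The load sits in parallel with R_bot: R_bot‖R_L = (470 × 8670) / (470 + 8670) = 445.8 Ω.
V_out = 44.0 × 445.8 / (3900 + 445.8) = 44.0 × 445.8/4346 = 4.51 V.
(Unloaded it would have been 4.73 V.)

V_out ≈ 4.51 V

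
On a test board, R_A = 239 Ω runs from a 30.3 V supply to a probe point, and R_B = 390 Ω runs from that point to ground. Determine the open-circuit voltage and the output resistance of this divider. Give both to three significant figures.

V_th = 18.8 V, R_th = 148 Ω

V_th is the open-circuit tap voltage: 30.3 × 390/(239 + 390) = 18.8 V.
With the supply zeroed, R_A and R_B appear in parallel from the tap: R_th = R_A‖R_B = (239 × 390)/629.0 = 148 Ω.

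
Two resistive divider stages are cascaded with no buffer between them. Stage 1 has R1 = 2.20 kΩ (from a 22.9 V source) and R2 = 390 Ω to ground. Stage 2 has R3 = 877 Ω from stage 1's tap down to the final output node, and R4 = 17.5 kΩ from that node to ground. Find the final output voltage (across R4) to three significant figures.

V_out ≈ 3.23 V

Stage 2 presents R3+R4 = 18380 Ω as a load on stage 1's tap.
Stage 1's lower leg becomes R2‖(R3+R4) = 381.9 Ω, so V_mid = 22.9 × 381.9/2582 = 3.387 V.
Stage 2 is itself unloaded: V_out = V_mid × R4/(R3+R4) = 3.387 × 17500/18380 = 3.23 V.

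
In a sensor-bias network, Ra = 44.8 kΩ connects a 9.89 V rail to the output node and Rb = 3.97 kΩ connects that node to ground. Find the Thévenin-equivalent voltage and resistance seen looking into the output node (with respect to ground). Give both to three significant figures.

V_th = 0.805 V, R_th = 3.65 kΩ

V_th is the open-circuit tap voltage: 9.89 × 3.97/(44.8 + 3.97) = 0.805 V.
With the supply zeroed, Ra and Rb appear in parallel from the tap: R_th = Ra‖Rb = (44.8 × 3.97)/48.77 = 3.65 kΩ.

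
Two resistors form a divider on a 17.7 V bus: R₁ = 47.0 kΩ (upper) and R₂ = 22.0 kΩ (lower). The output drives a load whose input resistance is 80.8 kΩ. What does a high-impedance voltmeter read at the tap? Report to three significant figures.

The load sits in parallel with R₂: R₂‖R_L = (22.0 × 80.8) / (22.0 + 80.8) = 17.29 kΩ.
V_out = 17.7 × 17.29 / (47.0 + 17.29) = 17.7 × 17.29/64.29 = 4.76 V.

V_out ≈ 4.76 V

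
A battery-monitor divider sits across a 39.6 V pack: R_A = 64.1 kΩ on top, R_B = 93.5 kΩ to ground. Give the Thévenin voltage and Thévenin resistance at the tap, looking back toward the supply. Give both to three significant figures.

V_th is the open-circuit tap voltage: 39.6 × 93.5/(64.1 + 93.5) = 23.5 V.
With the supply zeroed, R_A and R_B appear in parallel from the tap: R_th = R_A‖R_B = (64.1 × 93.5)/157.6 = 38.0 kΩ.

V_th = 23.5 V, R_th = 38.0 kΩ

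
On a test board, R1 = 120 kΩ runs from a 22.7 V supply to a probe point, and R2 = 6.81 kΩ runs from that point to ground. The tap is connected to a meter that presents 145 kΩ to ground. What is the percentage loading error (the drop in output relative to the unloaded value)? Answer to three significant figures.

4.26 %

The divider's output (Thévenin) resistance is R1‖R2 = 6.444 kΩ.
Fractional drop under load = R_th/(R_th + R_L) = 6.444 / (6.444 + 145) = 0.04255.
So the output falls by 4.26 %.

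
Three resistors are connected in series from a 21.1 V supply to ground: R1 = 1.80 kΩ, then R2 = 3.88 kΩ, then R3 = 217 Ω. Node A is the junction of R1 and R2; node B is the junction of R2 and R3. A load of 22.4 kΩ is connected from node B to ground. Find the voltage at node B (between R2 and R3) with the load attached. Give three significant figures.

At node B, R3 is in parallel with the load: R3‖R_L = 214.9 Ω.
Below node A the resistance is R2 + (R3‖R_L) = 4095 Ω, so V_A = 21.1 × 4095/5895 = 14.66 V.
Then V_B = V_A × (R3‖R_L)/(R2 + R3‖R_L) = 14.66 × 214.9/4095 = 0.769 V.

V ≈ 0.769 V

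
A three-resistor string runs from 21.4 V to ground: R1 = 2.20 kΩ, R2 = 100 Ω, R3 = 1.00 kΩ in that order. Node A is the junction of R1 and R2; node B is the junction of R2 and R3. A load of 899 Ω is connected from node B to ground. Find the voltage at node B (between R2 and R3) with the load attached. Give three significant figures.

At node B, R3 is in parallel with the load: R3‖R_L = 473.4 Ω.
Below node A the resistance is R2 + (R3‖R_L) = 573.4 Ω, so V_A = 21.4 × 573.4/2773 = 4.424 V.
Then V_B = V_A × (R3‖R_L)/(R2 + R3‖R_L) = 4.424 × 473.4/573.4 = 3.65 V.

V ≈ 3.65 V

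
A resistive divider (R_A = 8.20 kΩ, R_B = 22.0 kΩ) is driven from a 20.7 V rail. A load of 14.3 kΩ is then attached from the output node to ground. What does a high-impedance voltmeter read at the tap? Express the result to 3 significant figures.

The load sits in parallel with R_B: R_B‖R_L = (22.0 × 14.3) / (22.0 + 14.3) = 8.667 kΩ.
V_out = 20.7 × 8.667 / (8.20 + 8.667) = 20.7 × 8.667/16.87 = 10.6 V.

V_out ≈ 10.6 V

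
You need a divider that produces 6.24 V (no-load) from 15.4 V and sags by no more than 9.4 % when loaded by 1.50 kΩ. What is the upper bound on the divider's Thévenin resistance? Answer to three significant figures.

Loading drop = R_th/(R_th + R_L) ≤ 0.0940, so R_th ≤ R_L · ε/(1−ε) = 1.50 kΩ × 0.0940/0.9060 = 156 Ω.

R_th ≤ 156 Ω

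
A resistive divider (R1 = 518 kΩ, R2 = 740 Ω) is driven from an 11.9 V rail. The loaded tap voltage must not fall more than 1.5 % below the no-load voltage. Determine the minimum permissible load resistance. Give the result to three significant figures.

R_L(min) ≈ 48.5 kΩ

Output resistance R_th = R1‖R2 = (518000 × 740)/518700 = 738.9 Ω.
The fractional drop is R_th/(R_th + R_L); requiring this ≤ 0.0150 gives R_L ≥ R_th(1/0.0150 − 1) = 738.9 × 65.67 = 48.5 kΩ.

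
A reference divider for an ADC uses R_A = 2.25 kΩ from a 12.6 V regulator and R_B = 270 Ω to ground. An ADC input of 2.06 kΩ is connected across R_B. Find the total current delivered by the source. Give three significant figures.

I ≈ 5.06 mA

R_B‖R_L = 238.7 Ω, so the source sees R_A + R_B‖R_L = 2489 Ω.
I = 12.6 V / 2489 Ω = 5.06 mA.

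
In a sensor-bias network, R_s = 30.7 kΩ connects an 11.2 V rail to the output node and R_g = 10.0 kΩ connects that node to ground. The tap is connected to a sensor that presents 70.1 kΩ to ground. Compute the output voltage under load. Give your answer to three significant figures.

The load sits in parallel with R_g: R_g‖R_L = (10.0 × 70.1) / (10.0 + 70.1) = 8.752 kΩ.
V_out = 11.2 × 8.752 / (30.7 + 8.752) = 11.2 × 8.752/39.45 = 2.48 V.
(Unloaded it would have been 2.75 V.)

V_out ≈ 2.48 V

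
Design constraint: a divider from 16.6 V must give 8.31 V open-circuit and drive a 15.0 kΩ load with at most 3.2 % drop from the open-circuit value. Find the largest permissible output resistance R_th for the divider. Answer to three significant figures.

Loading drop = R_th/(R_th + R_L) ≤ 0.0320, so R_th ≤ R_L · ε/(1−ε) = 15.0 kΩ × 0.0320/0.9680 = 496 Ω.
(Any R1, R2 with R2/(R1+R2) = 0.501 and R1‖R2 ≤ 496 Ω will meet the spec.)

R_th ≤ 496 Ω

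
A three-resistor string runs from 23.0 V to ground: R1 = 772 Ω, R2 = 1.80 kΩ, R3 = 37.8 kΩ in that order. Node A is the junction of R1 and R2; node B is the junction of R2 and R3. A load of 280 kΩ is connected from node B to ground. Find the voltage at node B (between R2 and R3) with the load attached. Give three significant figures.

At node B, R3 is in parallel with the load: R3‖R_L = 33300 Ω.
Below node A the resistance is R2 + (R3‖R_L) = 35100 Ω, so V_A = 23.0 × 35100/35880 = 22.51 V.
Then V_B = V_A × (R3‖R_L)/(R2 + R3‖R_L) = 22.51 × 33300/35100 = 21.4 V.

V ≈ 21.4 V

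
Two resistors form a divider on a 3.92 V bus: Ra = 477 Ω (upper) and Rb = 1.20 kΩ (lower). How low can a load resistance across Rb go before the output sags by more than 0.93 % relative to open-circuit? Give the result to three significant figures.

R_L(min) ≈ 36.4 kΩ

Output resistance R_th = Ra‖Rb = (477 × 1200)/1677 = 341.3 Ω.
The fractional drop is R_th/(R_th + R_L); requiring this ≤ 0.00930 gives R_L ≥ R_th(1/0.00930 − 1) = 341.3 × 106.5 = 36.4 kΩ.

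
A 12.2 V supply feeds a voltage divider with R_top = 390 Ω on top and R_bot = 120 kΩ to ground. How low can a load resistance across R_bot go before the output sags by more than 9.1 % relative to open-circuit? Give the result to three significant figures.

R_L(min) ≈ 3.88 kΩ

Output resistance R_th = R_top‖R_bot = (390 × 120000)/120400 = 388.7 Ω.
The fractional drop is R_th/(R_th + R_L); requiring this ≤ 0.0910 gives R_L ≥ R_th(1/0.0910 − 1) = 388.7 × 9.989 = 3.88 kΩ.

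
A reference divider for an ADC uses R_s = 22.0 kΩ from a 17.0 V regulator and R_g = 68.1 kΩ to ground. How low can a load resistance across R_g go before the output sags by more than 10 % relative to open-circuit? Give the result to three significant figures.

R_L(min) ≈ 150 kΩ

Output resistance R_th = R_s‖R_g = (22.0 × 68.1)/90.10 = 16.63 kΩ.
The fractional drop is R_th/(R_th + R_L); requiring this ≤ 0.100 gives R_L ≥ R_th(1/0.100 − 1) = 16.63 × 9.000 = 150 kΩ.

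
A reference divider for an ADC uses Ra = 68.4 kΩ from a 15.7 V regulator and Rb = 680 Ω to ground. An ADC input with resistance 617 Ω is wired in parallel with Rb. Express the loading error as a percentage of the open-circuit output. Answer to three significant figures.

52.2 %

Unloaded V = 15.7 × 680/69080 = 0.1545 V.
Loaded: Rb‖R_L = 323.5 Ω, giving V = 15.7 × 323.5/68720 = 0.07390 V.
Drop = (0.1545 − 0.07390) / 0.1545 = 52.2 %.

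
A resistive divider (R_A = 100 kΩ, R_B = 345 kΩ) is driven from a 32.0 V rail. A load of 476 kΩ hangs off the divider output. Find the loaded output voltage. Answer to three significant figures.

The load sits in parallel with R_B: R_B‖R_L = (345 × 476) / (345 + 476) = 200.0 kΩ.
V_out = 32.0 × 200.0 / (100 + 200.0) = 32.0 × 200.0/300.0 = 21.3 V.
(Unloaded it would have been 24.8 V.)

V_out ≈ 21.3 V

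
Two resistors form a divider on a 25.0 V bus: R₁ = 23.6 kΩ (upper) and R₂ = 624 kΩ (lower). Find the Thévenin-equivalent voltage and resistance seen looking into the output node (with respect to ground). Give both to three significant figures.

V_th = 24.1 V, R_th = 22.7 kΩ

V_th is the open-circuit tap voltage: 25.0 × 624/(23.6 + 624) = 24.1 V.
With the supply zeroed, R₁ and R₂ appear in parallel from the tap: R_th = R₁‖R₂ = (23.6 × 624)/647.6 = 22.7 kΩ.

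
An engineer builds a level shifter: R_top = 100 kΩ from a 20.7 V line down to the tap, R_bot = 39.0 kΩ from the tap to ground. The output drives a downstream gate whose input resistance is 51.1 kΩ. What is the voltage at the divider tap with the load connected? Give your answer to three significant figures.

V_out ≈ 3.75 V

The load sits in parallel with R_bot: R_bot‖R_L = (39.0 × 51.1) / (39.0 + 51.1) = 22.12 kΩ.
V_out = 20.7 × 22.12 / (100 + 22.12) = 20.7 × 22.12/122.1 = 3.75 V.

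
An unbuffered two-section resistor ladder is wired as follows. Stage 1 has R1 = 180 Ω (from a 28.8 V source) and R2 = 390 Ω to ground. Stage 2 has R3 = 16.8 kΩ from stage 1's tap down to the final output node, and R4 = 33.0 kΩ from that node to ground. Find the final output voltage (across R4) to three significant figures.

V_out ≈ 13.0 V

Stage 2 presents R3+R4 = 49800 Ω as a load on stage 1's tap.
Stage 1's lower leg becomes R2‖(R3+R4) = 387.0 Ω, so V_mid = 28.8 × 387.0/567.0 = 19.66 V.
Stage 2 is itself unloaded: V_out = V_mid × R4/(R3+R4) = 19.66 × 33000/49800 = 13.0 V.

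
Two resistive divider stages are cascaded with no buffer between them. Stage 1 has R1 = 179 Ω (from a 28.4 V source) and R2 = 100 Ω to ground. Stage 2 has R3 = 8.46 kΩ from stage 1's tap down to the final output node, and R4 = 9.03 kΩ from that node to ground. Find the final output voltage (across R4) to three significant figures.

V_out ≈ 5.24 V

Stage 2 presents R3+R4 = 17490 Ω as a load on stage 1's tap.
Stage 1's lower leg becomes R2‖(R3+R4) = 99.43 Ω, so V_mid = 28.4 × 99.43/278.4 = 10.14 V.
Stage 2 is itself unloaded: V_out = V_mid × R4/(R3+R4) = 10.14 × 9030/17490 = 5.24 V.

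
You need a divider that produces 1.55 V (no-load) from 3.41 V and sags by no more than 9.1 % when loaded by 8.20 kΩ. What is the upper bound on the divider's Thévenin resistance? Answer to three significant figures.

Loading drop = R_th/(R_th + R_L) ≤ 0.0910, so R_th ≤ R_L · ε/(1−ε) = 8.20 kΩ × 0.0910/0.9090 = 821 Ω.
(Any R1, R2 with R2/(R1+R2) = 0.455 and R1‖R2 ≤ 821 Ω will meet the spec.)

R_th ≤ 821 Ω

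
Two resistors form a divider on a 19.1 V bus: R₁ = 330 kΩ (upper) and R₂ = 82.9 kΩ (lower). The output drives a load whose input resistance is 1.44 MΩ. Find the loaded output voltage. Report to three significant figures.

V_out ≈ 3.67 V

The load sits in parallel with R₂: R₂‖R_L = (82.9 × 1440) / (82.9 + 1440) = 78.39 kΩ.
V_out = 19.1 × 78.39 / (330 + 78.39) = 19.1 × 78.39/408.4 = 3.67 V.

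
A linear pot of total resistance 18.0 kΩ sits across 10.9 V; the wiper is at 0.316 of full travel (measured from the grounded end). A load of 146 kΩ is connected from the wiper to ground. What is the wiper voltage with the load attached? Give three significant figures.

V ≈ 3.35 V

The wiper splits the pot into (1−α)R = 12.31 kΩ above and αR = 5.688 kΩ below.
Lower section ‖ load = 5.475 kΩ.
V_wiper = 10.9 × 5.475/(12.31 + 5.475) = 3.35 V.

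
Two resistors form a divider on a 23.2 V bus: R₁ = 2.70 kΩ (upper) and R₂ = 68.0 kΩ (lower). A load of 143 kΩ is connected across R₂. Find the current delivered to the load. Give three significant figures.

I_L ≈ 0.153 mA

R₂‖R_L = 46.09 kΩ; V_out = 23.2 × 46.09/48.79 = 21.92 V.
I_L = V_out / R_L = 21.92 / 143 kΩ = 0.153 mA.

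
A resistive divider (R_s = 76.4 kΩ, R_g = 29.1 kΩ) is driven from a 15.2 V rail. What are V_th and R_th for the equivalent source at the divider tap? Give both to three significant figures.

V_th is the open-circuit tap voltage: 15.2 × 29.1/(76.4 + 29.1) = 4.19 V.
With the supply zeroed, R_s and R_g appear in parallel from the tap: R_th = R_s‖R_g = (76.4 × 29.1)/105.5 = 21.1 kΩ.

V_th = 4.19 V, R_th = 21.1 kΩ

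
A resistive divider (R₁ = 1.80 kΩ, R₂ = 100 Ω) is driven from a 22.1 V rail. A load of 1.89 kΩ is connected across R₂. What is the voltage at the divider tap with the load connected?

V_out ≈ 1.11 V

The load sits in parallel with R₂: R₂‖R_L = (100 × 1890) / (100 + 1890) = 94.97 Ω.
V_out = 22.1 × 94.97 / (1800 + 94.97) = 22.1 × 94.97/1895 = 1.11 V.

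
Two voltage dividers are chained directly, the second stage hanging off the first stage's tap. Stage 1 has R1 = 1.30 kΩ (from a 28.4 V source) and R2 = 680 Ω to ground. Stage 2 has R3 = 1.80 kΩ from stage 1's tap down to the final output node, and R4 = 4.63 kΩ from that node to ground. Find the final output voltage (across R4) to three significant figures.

Stage 2 presents R3+R4 = 6430 Ω as a load on stage 1's tap.
Stage 1's lower leg becomes R2‖(R3+R4) = 615.0 Ω, so V_mid = 28.4 × 615.0/1915 = 9.120 V.
Stage 2 is itself unloaded: V_out = V_mid × R4/(R3+R4) = 9.120 × 4630/6430 = 6.57 V.

V_out ≈ 6.57 V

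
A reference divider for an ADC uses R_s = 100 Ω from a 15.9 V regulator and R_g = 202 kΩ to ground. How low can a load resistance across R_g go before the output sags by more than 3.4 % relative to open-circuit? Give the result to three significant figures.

Output resistance R_th = R_s‖R_g = (100 × 202000)/202100 = 99.95 Ω.
The fractional drop is R_th/(R_th + R_L); requiring this ≤ 0.0340 gives R_L ≥ R_th(1/0.0340 − 1) = 99.95 × 28.41 = 2.84 kΩ.

R_L(min) ≈ 2.84 kΩ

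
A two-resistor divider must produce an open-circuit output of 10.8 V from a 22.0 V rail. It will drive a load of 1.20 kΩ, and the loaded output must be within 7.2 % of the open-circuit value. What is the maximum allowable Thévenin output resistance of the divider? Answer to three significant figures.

Loading drop = R_th/(R_th + R_L) ≤ 0.0720, so R_th ≤ R_L · ε/(1−ε) = 1.20 kΩ × 0.0720/0.9280 = 93.1 Ω.
(Any R1, R2 with R2/(R1+R2) = 0.491 and R1‖R2 ≤ 93.1 Ω will meet the spec.)

R_th ≤ 93.1 Ω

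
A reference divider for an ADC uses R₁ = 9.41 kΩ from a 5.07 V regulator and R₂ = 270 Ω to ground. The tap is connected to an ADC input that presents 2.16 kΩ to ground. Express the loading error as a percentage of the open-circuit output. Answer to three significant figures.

The divider's output (Thévenin) resistance is R₁‖R₂ = 262.5 Ω.
Fractional drop under load = R_th/(R_th + R_L) = 262.5 / (262.5 + 2160) = 0.1083.
So the output falls by 10.8 %.

10.8 %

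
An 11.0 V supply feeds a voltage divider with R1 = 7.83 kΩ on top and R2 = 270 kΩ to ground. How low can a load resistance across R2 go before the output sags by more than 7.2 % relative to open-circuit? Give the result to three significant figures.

R_L(min) ≈ 98.1 kΩ

Output resistance R_th = R1‖R2 = (7.83 × 270)/277.8 = 7.609 kΩ.
The fractional drop is R_th/(R_th + R_L); requiring this ≤ 0.0720 gives R_L ≥ R_th(1/0.0720 − 1) = 7.609 × 12.89 = 98.1 kΩ.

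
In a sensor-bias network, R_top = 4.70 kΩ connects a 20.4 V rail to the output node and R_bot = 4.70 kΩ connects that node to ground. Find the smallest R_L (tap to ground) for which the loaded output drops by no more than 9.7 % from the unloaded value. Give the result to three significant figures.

R_L(min) ≈ 21.9 kΩ

Output resistance R_th = R_top‖R_bot = (4.70 × 4.70)/9.400 = 2.350 kΩ.
The fractional drop is R_th/(R_th + R_L); requiring this ≤ 0.0970 gives R_L ≥ R_th(1/0.0970 − 1) = 2.350 × 9.309 = 21.9 kΩ.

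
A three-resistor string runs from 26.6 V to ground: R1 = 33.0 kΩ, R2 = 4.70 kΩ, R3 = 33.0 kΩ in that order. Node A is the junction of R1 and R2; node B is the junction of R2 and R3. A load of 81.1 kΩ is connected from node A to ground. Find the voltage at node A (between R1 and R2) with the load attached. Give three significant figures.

V ≈ 11.7 V

Below node A the series string R2+R3 = 37.70 kΩ sits in parallel with the 81.1 kΩ load: 25.74 kΩ.
V_A = 26.6 × 25.74/(33.0 + 25.74) = 11.7 V.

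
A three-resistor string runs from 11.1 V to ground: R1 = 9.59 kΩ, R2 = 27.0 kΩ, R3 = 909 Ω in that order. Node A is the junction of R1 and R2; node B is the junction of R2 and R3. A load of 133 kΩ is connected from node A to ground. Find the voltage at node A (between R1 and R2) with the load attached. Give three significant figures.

Below node A the series string R2+R3 = 27910 Ω sits in parallel with the 133000 Ω load: 23070 Ω.
V_A = 11.1 × 23070/(9590 + 23070) = 7.84 V.

V ≈ 7.84 V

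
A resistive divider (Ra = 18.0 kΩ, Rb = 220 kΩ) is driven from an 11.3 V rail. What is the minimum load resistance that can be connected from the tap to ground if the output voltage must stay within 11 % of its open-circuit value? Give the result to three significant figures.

Output resistance R_th = Ra‖Rb = (18.0 × 220)/238.0 = 16.64 kΩ.
The fractional drop is R_th/(R_th + R_L); requiring this ≤ 0.110 gives R_L ≥ R_th(1/0.110 − 1) = 16.64 × 8.091 = 135 kΩ.

R_L(min) ≈ 135 kΩ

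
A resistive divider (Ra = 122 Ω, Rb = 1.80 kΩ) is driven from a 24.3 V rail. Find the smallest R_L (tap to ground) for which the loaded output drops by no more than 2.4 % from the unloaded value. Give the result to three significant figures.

R_L(min) ≈ 4.65 kΩ

Output resistance R_th = Ra‖Rb = (122 × 1800)/1922 = 114.3 Ω.
The fractional drop is R_th/(R_th + R_L); requiring this ≤ 0.0240 gives R_L ≥ R_th(1/0.0240 − 1) = 114.3 × 40.67 = 4.65 kΩ.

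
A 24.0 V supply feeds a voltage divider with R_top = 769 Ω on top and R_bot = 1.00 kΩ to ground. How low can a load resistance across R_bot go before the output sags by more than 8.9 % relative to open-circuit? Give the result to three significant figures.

R_L(min) ≈ 4.45 kΩ

Output resistance R_th = R_top‖R_bot = (769 × 1000)/1769 = 434.7 Ω.
The fractional drop is R_th/(R_th + R_L); requiring this ≤ 0.0890 gives R_L ≥ R_th(1/0.0890 − 1) = 434.7 × 10.24 = 4.45 kΩ.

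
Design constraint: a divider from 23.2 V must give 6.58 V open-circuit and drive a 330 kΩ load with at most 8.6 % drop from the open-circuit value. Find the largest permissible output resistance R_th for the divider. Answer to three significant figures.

R_th ≤ 31.1 kΩ

Loading drop = R_th/(R_th + R_L) ≤ 0.0860, so R_th ≤ R_L · ε/(1−ε) = 330 kΩ × 0.0860/0.9140 = 31.1 kΩ.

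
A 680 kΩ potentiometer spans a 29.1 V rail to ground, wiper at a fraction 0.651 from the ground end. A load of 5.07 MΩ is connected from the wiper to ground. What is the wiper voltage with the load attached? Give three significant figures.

V ≈ 18.4 V

The wiper splits the pot into (1−α)R = 237.3 kΩ above and αR = 442.7 kΩ below.
Lower section ‖ load = 407.1 kΩ.
V_wiper = 29.1 × 407.1/(237.3 + 407.1) = 18.4 V.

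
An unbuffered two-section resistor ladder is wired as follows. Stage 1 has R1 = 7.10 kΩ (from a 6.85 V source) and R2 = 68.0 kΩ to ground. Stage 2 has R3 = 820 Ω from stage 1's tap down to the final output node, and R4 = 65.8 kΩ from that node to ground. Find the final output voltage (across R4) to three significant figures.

V_out ≈ 5.59 V

Stage 2 presents R3+R4 = 66620 Ω as a load on stage 1's tap.
Stage 1's lower leg becomes R2‖(R3+R4) = 33650 Ω, so V_mid = 6.85 × 33650/40750 = 5.657 V.
Stage 2 is itself unloaded: V_out = V_mid × R4/(R3+R4) = 5.657 × 65800/66620 = 5.59 V.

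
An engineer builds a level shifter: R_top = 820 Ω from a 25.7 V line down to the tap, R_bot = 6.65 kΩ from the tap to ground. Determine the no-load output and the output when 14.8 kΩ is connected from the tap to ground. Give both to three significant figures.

Unloaded: 22.9 V; loaded: 21.8 V

Open-circuit: V = 25.7 × 6650/(820 + 6650) = 22.9 V.
With the load, R_bot becomes R_bot‖R_L = 4588 Ω, so V = 25.7 × 4588/5408 = 21.8 V.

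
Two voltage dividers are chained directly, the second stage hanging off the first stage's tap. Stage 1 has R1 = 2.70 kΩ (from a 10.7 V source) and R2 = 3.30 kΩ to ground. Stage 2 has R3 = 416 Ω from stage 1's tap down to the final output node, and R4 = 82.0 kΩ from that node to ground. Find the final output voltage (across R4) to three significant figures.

Stage 2 presents R3+R4 = 82420 Ω as a load on stage 1's tap.
Stage 1's lower leg becomes R2‖(R3+R4) = 3173 Ω, so V_mid = 10.7 × 3173/5873 = 5.781 V.
Stage 2 is itself unloaded: V_out = V_mid × R4/(R3+R4) = 5.781 × 82000/82420 = 5.75 V.

V_out ≈ 5.75 V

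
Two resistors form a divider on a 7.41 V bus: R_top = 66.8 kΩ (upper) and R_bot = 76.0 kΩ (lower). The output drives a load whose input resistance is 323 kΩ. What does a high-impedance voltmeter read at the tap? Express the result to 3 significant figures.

V_out ≈ 3.55 V

The load sits in parallel with R_bot: R_bot‖R_L = (76.0 × 323) / (76.0 + 323) = 61.52 kΩ.
V_out = 7.41 × 61.52 / (66.8 + 61.52) = 7.41 × 61.52/128.3 = 3.55 V.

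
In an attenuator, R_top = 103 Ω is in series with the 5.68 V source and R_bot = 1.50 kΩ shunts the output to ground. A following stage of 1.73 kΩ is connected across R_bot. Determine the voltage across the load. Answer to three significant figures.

V_out ≈ 5.03 V

The load sits in parallel with R_bot: R_bot‖R_L = (1500 × 1730) / (1500 + 1730) = 803.4 Ω.
V_out = 5.68 × 803.4 / (103 + 803.4) = 5.68 × 803.4/906.4 = 5.03 V.
(Unloaded it would have been 5.32 V.)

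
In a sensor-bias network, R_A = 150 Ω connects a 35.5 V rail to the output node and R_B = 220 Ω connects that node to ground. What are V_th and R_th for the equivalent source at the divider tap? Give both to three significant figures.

V_th = 21.1 V, R_th = 89.2 Ω

V_th is the open-circuit tap voltage: 35.5 × 220/(150 + 220) = 21.1 V.
With the supply zeroed, R_A and R_B appear in parallel from the tap: R_th = R_A‖R_B = (150 × 220)/370.0 = 89.2 Ω.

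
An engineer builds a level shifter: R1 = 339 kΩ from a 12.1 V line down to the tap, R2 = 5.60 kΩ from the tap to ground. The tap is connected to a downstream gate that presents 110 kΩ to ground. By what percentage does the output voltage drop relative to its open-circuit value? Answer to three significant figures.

4.77 %

The divider's output (Thévenin) resistance is R1‖R2 = 5.509 kΩ.
Fractional drop under load = R_th/(R_th + R_L) = 5.509 / (5.509 + 110) = 0.04769.
So the output falls by 4.77 %.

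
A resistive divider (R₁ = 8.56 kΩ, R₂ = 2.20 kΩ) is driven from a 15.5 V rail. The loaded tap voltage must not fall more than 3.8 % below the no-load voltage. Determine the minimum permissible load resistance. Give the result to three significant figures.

Output resistance R_th = R₁‖R₂ = (8.56 × 2.20)/10.76 = 1.750 kΩ.
The fractional drop is R_th/(R_th + R_L); requiring this ≤ 0.0380 gives R_L ≥ R_th(1/0.0380 − 1) = 1.750 × 25.32 = 44.3 kΩ.

R_L(min) ≈ 44.3 kΩ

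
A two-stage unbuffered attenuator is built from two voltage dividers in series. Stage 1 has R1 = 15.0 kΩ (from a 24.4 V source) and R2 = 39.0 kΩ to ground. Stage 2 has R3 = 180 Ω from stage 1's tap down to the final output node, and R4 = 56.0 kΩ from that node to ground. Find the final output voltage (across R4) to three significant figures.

Stage 2 presents R3+R4 = 56180 Ω as a load on stage 1's tap.
Stage 1's lower leg becomes R2‖(R3+R4) = 23020 Ω, so V_mid = 24.4 × 23020/38020 = 14.77 V.
Stage 2 is itself unloaded: V_out = V_mid × R4/(R3+R4) = 14.77 × 56000/56180 = 14.7 V.

V_out ≈ 14.7 V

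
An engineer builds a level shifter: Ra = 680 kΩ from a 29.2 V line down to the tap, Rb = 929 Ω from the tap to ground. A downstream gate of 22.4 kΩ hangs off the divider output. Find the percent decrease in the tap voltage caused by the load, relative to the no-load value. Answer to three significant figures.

The divider's output (Thévenin) resistance is Ra‖Rb = 927.7 Ω.
Fractional drop under load = R_th/(R_th + R_L) = 927.7 / (927.7 + 22400) = 0.03977.
So the output falls by 3.98 %.

3.98 %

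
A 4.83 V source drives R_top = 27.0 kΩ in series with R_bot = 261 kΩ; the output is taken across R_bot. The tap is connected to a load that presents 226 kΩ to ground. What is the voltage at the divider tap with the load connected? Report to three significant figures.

V_out ≈ 3.95 V

The load sits in parallel with R_bot: R_bot‖R_L = (261 × 226) / (261 + 226) = 121.1 kΩ.
V_out = 4.83 × 121.1 / (27.0 + 121.1) = 4.83 × 121.1/148.1 = 3.95 V.
(Unloaded it would have been 4.38 V.)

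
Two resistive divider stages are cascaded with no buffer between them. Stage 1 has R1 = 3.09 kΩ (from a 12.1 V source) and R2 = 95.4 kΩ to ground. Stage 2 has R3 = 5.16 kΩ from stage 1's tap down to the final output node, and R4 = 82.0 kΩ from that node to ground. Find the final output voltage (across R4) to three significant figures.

V_out ≈ 10.7 V

Stage 2 presents R3+R4 = 87.16 kΩ as a load on stage 1's tap.
Stage 1's lower leg becomes R2‖(R3+R4) = 45.55 kΩ, so V_mid = 12.1 × 45.55/48.64 = 11.33 V.
Stage 2 is itself unloaded: V_out = V_mid × R4/(R3+R4) = 11.33 × 82.0/87.16 = 10.7 V.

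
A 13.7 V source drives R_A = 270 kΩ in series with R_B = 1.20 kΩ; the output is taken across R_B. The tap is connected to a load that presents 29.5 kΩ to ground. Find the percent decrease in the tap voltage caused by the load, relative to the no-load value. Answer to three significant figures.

3.89 %

The divider's output (Thévenin) resistance is R_A‖R_B = 1.195 kΩ.
Fractional drop under load = R_th/(R_th + R_L) = 1.195 / (1.195 + 29.5) = 0.03892.
So the output falls by 3.89 %.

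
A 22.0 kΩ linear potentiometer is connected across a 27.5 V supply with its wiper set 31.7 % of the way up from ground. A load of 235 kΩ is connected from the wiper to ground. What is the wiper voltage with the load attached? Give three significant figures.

The wiper splits the pot into (1−α)R = 15.03 kΩ above and αR = 6.974 kΩ below.
Lower section ‖ load = 6.773 kΩ.
V_wiper = 27.5 × 6.773/(15.03 + 6.773) = 8.54 V.

V ≈ 8.54 V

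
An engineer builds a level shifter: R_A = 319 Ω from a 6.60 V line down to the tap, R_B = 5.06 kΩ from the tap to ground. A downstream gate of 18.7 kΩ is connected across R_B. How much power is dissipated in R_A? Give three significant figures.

Total resistance from the source is R_A + (R_B‖R_L) = 4301 Ω, so I = 6.60/4301 Ω = 1.534 mA.
P = I²·R_A = (1.534 mA)² × 319 Ω = 0.751 mW.

P ≈ 0.751 mW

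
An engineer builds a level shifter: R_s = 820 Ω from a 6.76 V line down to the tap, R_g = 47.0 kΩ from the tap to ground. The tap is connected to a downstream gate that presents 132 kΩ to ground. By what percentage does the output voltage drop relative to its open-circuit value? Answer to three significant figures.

The divider's output (Thévenin) resistance is R_s‖R_g = 805.9 Ω.
Fractional drop under load = R_th/(R_th + R_L) = 805.9 / (805.9 + 132000) = 0.006069.
So the output falls by 0.607 %.

0.607 %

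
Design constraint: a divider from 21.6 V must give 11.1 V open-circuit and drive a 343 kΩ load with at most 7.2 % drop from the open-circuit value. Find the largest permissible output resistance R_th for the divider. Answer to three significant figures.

R_th ≤ 26.6 kΩ

Loading drop = R_th/(R_th + R_L) ≤ 0.0720, so R_th ≤ R_L · ε/(1−ε) = 343 kΩ × 0.0720/0.9280 = 26.6 kΩ.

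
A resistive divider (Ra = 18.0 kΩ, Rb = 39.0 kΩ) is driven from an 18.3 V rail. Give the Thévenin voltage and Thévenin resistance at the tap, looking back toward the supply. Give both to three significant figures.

V_th is the open-circuit tap voltage: 18.3 × 39.0/(18.0 + 39.0) = 12.5 V.
With the supply zeroed, Ra and Rb appear in parallel from the tap: R_th = Ra‖Rb = (18.0 × 39.0)/57.00 = 12.3 kΩ.

V_th = 12.5 V, R_th = 12.3 kΩ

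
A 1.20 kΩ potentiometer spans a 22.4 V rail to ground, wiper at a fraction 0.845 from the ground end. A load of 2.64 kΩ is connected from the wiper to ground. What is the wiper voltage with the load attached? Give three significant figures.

V ≈ 17.9 V

The wiper splits the pot into (1−α)R = 186.0 Ω above and αR = 1014 Ω below.
Lower section ‖ load = 732.6 Ω.
V_wiper = 22.4 × 732.6/(186.0 + 732.6) = 17.9 V.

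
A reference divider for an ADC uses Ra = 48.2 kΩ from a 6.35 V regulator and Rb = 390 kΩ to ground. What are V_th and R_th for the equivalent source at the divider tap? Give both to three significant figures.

V_th = 5.65 V, R_th = 42.9 kΩ

V_th is the open-circuit tap voltage: 6.35 × 390/(48.2 + 390) = 5.65 V.
With the supply zeroed, Ra and Rb appear in parallel from the tap: R_th = Ra‖Rb = (48.2 × 390)/438.2 = 42.9 kΩ.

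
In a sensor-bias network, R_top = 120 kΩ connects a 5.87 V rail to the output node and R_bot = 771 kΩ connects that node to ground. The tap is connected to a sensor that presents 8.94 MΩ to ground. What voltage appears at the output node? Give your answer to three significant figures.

The load sits in parallel with R_bot: R_bot‖R_L = (771 × 8940) / (771 + 8940) = 709.8 kΩ.
V_out = 5.87 × 709.8 / (120 + 709.8) = 5.87 × 709.8/829.8 = 5.02 V.
(Unloaded it would have been 5.08 V.)

V_out ≈ 5.02 V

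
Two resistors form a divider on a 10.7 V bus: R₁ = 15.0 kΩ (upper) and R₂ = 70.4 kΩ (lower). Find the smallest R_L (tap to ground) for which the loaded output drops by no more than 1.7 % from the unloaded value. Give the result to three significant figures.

Output resistance R_th = R₁‖R₂ = (15.0 × 70.4)/85.40 = 12.37 kΩ.
The fractional drop is R_th/(R_th + R_L); requiring this ≤ 0.0170 gives R_L ≥ R_th(1/0.0170 − 1) = 12.37 × 57.82 = 715 kΩ.

R_L(min) ≈ 715 kΩ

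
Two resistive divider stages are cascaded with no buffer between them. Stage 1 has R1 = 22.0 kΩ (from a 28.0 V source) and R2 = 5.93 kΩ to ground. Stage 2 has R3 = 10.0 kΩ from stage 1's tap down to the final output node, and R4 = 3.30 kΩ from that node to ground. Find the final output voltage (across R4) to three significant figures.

Stage 2 presents R3+R4 = 13.30 kΩ as a load on stage 1's tap.
Stage 1's lower leg becomes R2‖(R3+R4) = 4.101 kΩ, so V_mid = 28.0 × 4.101/26.10 = 4.400 V.
Stage 2 is itself unloaded: V_out = V_mid × R4/(R3+R4) = 4.400 × 3.30/13.30 = 1.09 V.

V_out ≈ 1.09 V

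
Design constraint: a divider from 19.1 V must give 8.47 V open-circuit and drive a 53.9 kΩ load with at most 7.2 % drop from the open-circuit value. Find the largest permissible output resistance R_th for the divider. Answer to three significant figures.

Loading drop = R_th/(R_th + R_L) ≤ 0.0720, so R_th ≤ R_L · ε/(1−ε) = 53.9 kΩ × 0.0720/0.9280 = 4.18 kΩ.

R_th ≤ 4.18 kΩ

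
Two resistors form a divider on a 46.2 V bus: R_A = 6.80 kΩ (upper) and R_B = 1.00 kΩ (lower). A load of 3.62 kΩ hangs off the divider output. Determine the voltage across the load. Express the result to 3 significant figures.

The load sits in parallel with R_B: R_B‖R_L = (1.00 × 3.62) / (1.00 + 3.62) = 0.7835 kΩ.
V_out = 46.2 × 0.7835 / (6.80 + 0.7835) = 46.2 × 0.7835/7.584 = 4.77 V.

V_out ≈ 4.77 V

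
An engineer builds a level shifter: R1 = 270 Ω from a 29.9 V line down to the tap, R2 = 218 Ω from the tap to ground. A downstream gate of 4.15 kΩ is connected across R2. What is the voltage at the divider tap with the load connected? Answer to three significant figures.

The load sits in parallel with R2: R2‖R_L = (218 × 4150) / (218 + 4150) = 207.1 Ω.
V_out = 29.9 × 207.1 / (270 + 207.1) = 29.9 × 207.1/477.1 = 13.0 V.
(Unloaded it would have been 13.4 V.)

V_out ≈ 13.0 V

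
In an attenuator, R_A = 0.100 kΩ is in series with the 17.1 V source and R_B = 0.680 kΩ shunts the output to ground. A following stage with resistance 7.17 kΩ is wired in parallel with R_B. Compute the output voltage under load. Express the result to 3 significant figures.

The load sits in parallel with R_B: R_B‖R_L = (680 × 7170) / (680 + 7170) = 621.1 Ω.
V_out = 17.1 × 621.1 / (100 + 621.1) = 17.1 × 621.1/721.1 = 14.7 V.
(Unloaded it would have been 14.9 V.)

V_out ≈ 14.7 V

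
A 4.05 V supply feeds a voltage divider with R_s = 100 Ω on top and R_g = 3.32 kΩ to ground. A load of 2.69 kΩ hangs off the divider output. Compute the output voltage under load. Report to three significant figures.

The load sits in parallel with R_g: R_g‖R_L = (3320 × 2690) / (3320 + 2690) = 1486 Ω.
V_out = 4.05 × 1486 / (100 + 1486) = 4.05 × 1486/1586 = 3.79 V.

V_out ≈ 3.79 V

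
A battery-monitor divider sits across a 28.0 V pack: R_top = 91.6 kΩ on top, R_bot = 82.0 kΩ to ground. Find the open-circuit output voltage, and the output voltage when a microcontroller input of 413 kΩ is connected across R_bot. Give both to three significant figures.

Unloaded: 13.2 V; loaded: 12.0 V

Open-circuit: V = 28.0 × 82.0/(91.6 + 82.0) = 13.2 V.
With the load, R_bot becomes R_bot‖R_L = 68.42 kΩ, so V = 28.0 × 68.42/160.0 = 12.0 V.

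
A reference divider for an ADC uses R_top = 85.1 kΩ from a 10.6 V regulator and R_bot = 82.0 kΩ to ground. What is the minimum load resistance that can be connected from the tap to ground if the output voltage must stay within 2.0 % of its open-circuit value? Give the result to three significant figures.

Output resistance R_th = R_top‖R_bot = (85.1 × 82.0)/167.1 = 41.76 kΩ.
The fractional drop is R_th/(R_th + R_L); requiring this ≤ 0.0200 gives R_L ≥ R_th(1/0.0200 − 1) = 41.76 × 49.00 = 2.05 MΩ.

R_L(min) ≈ 2.05 MΩ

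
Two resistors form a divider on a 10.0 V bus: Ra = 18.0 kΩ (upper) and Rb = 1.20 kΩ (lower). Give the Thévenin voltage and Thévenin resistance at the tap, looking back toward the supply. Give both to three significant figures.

V_th is the open-circuit tap voltage: 10.0 × 1.20/(18.0 + 1.20) = 0.625 V.
With the supply zeroed, Ra and Rb appear in parallel from the tap: R_th = Ra‖Rb = (18.0 × 1.20)/19.20 = 1.12 kΩ.

V_th = 0.625 V, R_th = 1.12 kΩ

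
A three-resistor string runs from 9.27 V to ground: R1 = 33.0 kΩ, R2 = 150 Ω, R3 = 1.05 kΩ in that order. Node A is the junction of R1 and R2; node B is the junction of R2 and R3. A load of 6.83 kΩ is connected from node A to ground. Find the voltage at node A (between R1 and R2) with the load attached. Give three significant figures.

V ≈ 0.278 V

Below node A the series string R2+R3 = 1200 Ω sits in parallel with the 6830 Ω load: 1021 Ω.
V_A = 9.27 × 1021/(33000 + 1021) = 0.278 V.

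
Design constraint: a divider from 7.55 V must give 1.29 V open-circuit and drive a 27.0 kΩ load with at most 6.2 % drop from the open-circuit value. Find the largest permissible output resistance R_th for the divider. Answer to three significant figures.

Loading drop = R_th/(R_th + R_L) ≤ 0.0620, so R_th ≤ R_L · ε/(1−ε) = 27.0 kΩ × 0.0620/0.9380 = 1.78 kΩ.
(Any R1, R2 with R2/(R1+R2) = 0.171 and R1‖R2 ≤ 1.78 kΩ will meet the spec.)

R_th ≤ 1.78 kΩ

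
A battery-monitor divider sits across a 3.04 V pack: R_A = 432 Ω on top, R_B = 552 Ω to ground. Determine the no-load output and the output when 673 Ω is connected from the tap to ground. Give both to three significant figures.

Open-circuit: V = 3.04 × 552/(432 + 552) = 1.71 V.
With the load, R_B becomes R_B‖R_L = 303.3 Ω, so V = 3.04 × 303.3/735.3 = 1.25 V.

Unloaded: 1.71 V; loaded: 1.25 V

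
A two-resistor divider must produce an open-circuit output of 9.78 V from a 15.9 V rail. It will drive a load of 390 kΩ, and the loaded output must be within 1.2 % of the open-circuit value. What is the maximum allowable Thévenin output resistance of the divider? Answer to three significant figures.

Loading drop = R_th/(R_th + R_L) ≤ 0.0120, so R_th ≤ R_L · ε/(1−ε) = 390 kΩ × 0.0120/0.9880 = 4.74 kΩ.

R_th ≤ 4.74 kΩ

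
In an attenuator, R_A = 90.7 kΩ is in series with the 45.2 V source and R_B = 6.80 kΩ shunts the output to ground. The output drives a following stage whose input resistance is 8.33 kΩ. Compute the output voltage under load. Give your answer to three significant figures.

V_out ≈ 1.79 V

The load sits in parallel with R_B: R_B‖R_L = (6.80 × 8.33) / (6.80 + 8.33) = 3.744 kΩ.
V_out = 45.2 × 3.744 / (90.7 + 3.744) = 45.2 × 3.744/94.44 = 1.79 V.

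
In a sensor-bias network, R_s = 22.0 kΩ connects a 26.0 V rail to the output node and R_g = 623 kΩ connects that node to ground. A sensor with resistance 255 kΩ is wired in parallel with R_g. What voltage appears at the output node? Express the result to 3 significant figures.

The load sits in parallel with R_g: R_g‖R_L = (623 × 255) / (623 + 255) = 180.9 kΩ.
V_out = 26.0 × 180.9 / (22.0 + 180.9) = 26.0 × 180.9/202.9 = 23.2 V.

V_out ≈ 23.2 V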